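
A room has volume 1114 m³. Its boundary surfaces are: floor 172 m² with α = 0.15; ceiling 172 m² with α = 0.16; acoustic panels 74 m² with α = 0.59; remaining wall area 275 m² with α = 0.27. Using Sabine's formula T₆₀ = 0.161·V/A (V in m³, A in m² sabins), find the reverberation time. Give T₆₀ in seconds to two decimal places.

A = Σ Sᵢαᵢ = 172·0.15 + 172·0.16 + 74·0.59 + 275·0.27 = 171.23 m².
T₆₀ = 0.161·V/A = 0.161·1114/171.23 = 1.047 s.

1.05 s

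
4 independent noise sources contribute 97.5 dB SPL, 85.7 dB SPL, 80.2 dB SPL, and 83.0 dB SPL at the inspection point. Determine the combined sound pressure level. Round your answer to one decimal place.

Incoherent sources combine by intensity addition: L_total = 10·log₁₀(Σ 10^(L_i/10)).
Σ 10^(L/10) = 10^(97.5/10) + 10^(85.7/10) + 10^(80.2/10) + 10^(83.0/10) = 6.299e+09.
L_total = 10·log₁₀(6.299e+09) = 97.99 dB SPL.

98.0 dB SPL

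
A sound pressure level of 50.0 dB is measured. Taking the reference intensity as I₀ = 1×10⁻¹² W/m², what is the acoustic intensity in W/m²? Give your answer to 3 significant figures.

1.00e-07 W/m²

L = 10·log₁₀(I/I₀) ⇒ I = I₀·10^(L/10) = 10⁻¹² × 10^5.00.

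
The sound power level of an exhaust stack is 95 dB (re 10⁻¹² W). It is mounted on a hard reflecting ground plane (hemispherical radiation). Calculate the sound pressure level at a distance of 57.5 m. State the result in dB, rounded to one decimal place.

51.8 dB

Free-field hemispherical radiation: L_p = L_w − 10·log₁₀(2π·r²), r = 57.5 m.
2π·r² = 2.077e+04 m², 10·log₁₀ of that is 43.175 dB.
L_p = 95 − 43.175 = 51.82 dB.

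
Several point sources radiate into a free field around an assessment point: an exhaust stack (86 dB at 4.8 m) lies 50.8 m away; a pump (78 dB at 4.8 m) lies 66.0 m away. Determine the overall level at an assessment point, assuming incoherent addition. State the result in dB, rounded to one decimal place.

65.9 dB

First find each source's level at the receiver (point-source: −20·log₁₀(r/r_ref)), then combine on an intensity basis.
exhaust stack: 86 − 20·log₁₀(50.8/4.8) = 86 − 20.49 = 65.51 dB.
pump: 78 − 20·log₁₀(66.0/4.8) = 78 − 22.77 = 55.23 dB.
Σ 10^(L/10) = 3.888e+06 → L_total = 10·log₁₀(3.888e+06) = 65.90 dB.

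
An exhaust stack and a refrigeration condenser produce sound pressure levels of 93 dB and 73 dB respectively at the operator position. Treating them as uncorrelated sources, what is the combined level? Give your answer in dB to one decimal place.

Incoherent sources combine by intensity addition: L_total = 10·log₁₀(Σ 10^(L_i/10)).
Σ 10^(L/10) = 10^(93/10) + 10^(73/10) = 2.015e+09.
L_total = 10·log₁₀(2.015e+09) = 93.04 dB.

93.0 dB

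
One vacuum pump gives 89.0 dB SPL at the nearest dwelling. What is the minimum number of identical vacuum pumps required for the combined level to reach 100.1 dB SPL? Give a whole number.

13

N identical sources give L₁ + 10·log₁₀ N, so require 10·log₁₀ N ≥ 100.1 − 89.0 = 11.1 dB.
N ≥ 10^(11.1/10) = 12.882, so N = 13.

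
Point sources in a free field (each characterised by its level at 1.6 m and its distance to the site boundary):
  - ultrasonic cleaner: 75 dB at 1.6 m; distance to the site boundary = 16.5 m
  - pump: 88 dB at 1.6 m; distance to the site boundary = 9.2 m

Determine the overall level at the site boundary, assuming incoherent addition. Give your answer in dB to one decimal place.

First find each source's level at the receiver (point-source: −20·log₁₀(r/r_ref)), then combine on an intensity basis.
ultrasonic cleaner: 75 − 20·log₁₀(16.5/1.6) = 75 − 20.27 = 54.73 dB.
pump: 88 − 20·log₁₀(9.2/1.6) = 88 − 15.19 = 72.81 dB.
Σ 10^(L/10) = 1.938e+07 → L_total = 10·log₁₀(1.938e+07) = 72.87 dB.

72.9 dB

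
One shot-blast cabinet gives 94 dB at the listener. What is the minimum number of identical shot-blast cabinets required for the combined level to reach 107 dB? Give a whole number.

The shortfall is 107 − 94 = 13.0 dB, and N units add 10·log₁₀ N, so need 10·log₁₀ N ≥ 13.0.
N ≥ 10^(13.0/10) = 19.953, so N = 20.

20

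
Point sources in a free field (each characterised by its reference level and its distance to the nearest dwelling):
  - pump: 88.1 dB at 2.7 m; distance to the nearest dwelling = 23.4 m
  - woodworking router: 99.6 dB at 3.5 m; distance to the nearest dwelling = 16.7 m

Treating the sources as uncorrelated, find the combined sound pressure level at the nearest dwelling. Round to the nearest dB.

Propagate each source to the receiver with L = L_ref − 20·log₁₀(r/r_ref), then add intensities.
pump: 88.1 − 20·log₁₀(23.4/2.7) = 88.1 − 18.76 = 69.34 dB.
woodworking router: 99.6 − 20·log₁₀(16.7/3.5) = 99.6 − 13.57 = 86.03 dB.
Σ 10^(L/10) = 4.092e+08 → L_total = 10·log₁₀(4.092e+08) = 86.12 dB.

86 dB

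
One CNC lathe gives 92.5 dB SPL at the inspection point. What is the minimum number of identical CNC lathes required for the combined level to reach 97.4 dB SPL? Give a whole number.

Need L₁ + 10·log₁₀ N ≥ 97.4, i.e. log₁₀ N ≥ 0.49.
N ≥ 10^(4.9/10) = 3.090, so N = 4.

4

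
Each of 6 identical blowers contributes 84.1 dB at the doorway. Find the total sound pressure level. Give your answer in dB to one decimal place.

N identical incoherent sources raise the level by 10·log₁₀ N.
L_total = 84.1 + 10·log₁₀(6) = 84.1 + 7.782 = 91.88 dB.

91.9 dB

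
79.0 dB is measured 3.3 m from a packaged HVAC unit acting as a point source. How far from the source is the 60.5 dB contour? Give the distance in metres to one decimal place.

For a point source L₁ − L₂ = 20·log₁₀(r₂/r₁), so r₂ = r₁·10^((L₁−L₂)/20).
r₂ = 3.3·10^((79.0−60.5)/20) = 3.3·10^(18.5/20) = 27.77 m.

27.8 m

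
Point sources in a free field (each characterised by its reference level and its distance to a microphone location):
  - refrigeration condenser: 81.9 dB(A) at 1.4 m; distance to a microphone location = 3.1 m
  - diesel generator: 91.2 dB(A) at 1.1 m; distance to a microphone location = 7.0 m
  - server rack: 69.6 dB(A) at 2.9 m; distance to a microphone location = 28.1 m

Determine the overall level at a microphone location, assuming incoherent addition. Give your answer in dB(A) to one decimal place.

Apply inverse-square spreading to bring every level to the receiver, then sum 10^(L/10).
refrigeration condenser: 81.9 − 20·log₁₀(3.1/1.4) = 81.9 − 6.90 = 75.00 dB(A).
diesel generator: 91.2 − 20·log₁₀(7.0/1.1) = 91.2 − 16.07 = 75.13 dB(A).
server rack: 69.6 − 20·log₁₀(28.1/2.9) = 69.6 − 19.73 = 49.87 dB(A).
Σ 10^(L/10) = 6.424e+07 → L_total = 10·log₁₀(6.424e+07) = 78.08 dB(A).

78.1 dB(A)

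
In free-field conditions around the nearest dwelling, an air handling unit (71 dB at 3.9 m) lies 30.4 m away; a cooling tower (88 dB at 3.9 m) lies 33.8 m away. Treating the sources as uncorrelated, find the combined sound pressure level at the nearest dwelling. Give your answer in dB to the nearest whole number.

69 dB

First find each source's level at the receiver (point-source: −20·log₁₀(r/r_ref)), then combine on an intensity basis.
air handling unit: 71 − 20·log₁₀(30.4/3.9) = 71 − 17.84 = 53.16 dB.
cooling tower: 88 − 20·log₁₀(33.8/3.9) = 88 − 18.76 = 69.24 dB.
Σ 10^(L/10) = 8.608e+06 → L_total = 10·log₁₀(8.608e+06) = 69.35 dB.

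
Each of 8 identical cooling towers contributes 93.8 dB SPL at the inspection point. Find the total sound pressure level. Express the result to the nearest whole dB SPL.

N identical incoherent sources raise the level by 10·log₁₀ N.
L_total = 93.8 + 10·log₁₀(8) = 93.8 + 9.031 = 102.83 dB SPL.

103 dB SPL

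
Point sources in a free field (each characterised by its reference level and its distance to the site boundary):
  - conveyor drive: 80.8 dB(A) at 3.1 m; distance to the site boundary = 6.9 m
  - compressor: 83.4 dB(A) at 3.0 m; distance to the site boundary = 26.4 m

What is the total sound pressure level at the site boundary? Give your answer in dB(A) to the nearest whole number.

74 dB(A)

Propagate each source to the receiver with L = L_ref − 20·log₁₀(r/r_ref), then add intensities.
conveyor drive: 80.8 − 20·log₁₀(6.9/3.1) = 80.8 − 6.95 = 73.85 dB(A).
compressor: 83.4 − 20·log₁₀(26.4/3.0) = 83.4 − 18.89 = 64.51 dB(A).
Σ 10^(L/10) = 2.709e+07 → L_total = 10·log₁₀(2.709e+07) = 74.33 dB(A).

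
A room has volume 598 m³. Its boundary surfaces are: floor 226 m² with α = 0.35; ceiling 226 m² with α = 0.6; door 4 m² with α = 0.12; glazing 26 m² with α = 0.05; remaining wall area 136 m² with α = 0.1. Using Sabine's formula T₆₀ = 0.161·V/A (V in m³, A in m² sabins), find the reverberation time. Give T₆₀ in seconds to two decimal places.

A = Σ Sᵢαᵢ = 226·0.35 + 226·0.6 + 4·0.12 + 26·0.05 + 136·0.1 = 230.08 m².
T₆₀ = 0.161·V/A = 0.161·598/230.08 = 0.418 s.

0.42 s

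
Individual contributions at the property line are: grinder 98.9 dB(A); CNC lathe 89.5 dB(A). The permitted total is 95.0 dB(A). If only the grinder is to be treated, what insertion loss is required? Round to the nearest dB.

5 dB

Fixed contribution from the other source: Σ 10^(L/10) = 10^(89.5/10) = 8.913e+08 (89.50 dB(A)).
The limit corresponds to 10^(95.0/10) = 3.162e+09; subtracting the fixed part leaves 2.271e+09 for the grinder, i.e. 93.56 dB(A).
Required insertion loss = 98.9 − 93.56 = 5.34 dB.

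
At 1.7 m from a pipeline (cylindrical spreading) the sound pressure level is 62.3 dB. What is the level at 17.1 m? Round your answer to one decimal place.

52.3 dB

For a line source, L₂ = L₁ − 10·log₁₀(r₂/r₁).
L₂ = 62.3 − 10·log₁₀(17.1/1.7) = 62.3 − 10.025 = 52.27 dB.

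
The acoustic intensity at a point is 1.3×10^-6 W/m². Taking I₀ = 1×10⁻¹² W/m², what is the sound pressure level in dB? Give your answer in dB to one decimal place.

61.1 dB

Dividing by I₀ shifts the exponent by 12: I/I₀ = 1.3×10^6.
L = 10·(0.1139 + 6) = 61.14 dB.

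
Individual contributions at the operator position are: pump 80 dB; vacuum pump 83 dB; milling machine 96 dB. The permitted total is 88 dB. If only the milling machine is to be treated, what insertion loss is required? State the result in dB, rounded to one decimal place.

Fixed contribution from the other sources: Σ 10^(L/10) = 10^(80/10) + 10^(83/10) = 2.995e+08 (84.76 dB).
To meet 88 dB overall, the treated milling machine may contribute at most 10^(88/10) − 2.995e+08 = 3.314e+08, i.e. 85.20 dB.
Required insertion loss = 96 − 85.20 = 10.80 dB.

10.8 dB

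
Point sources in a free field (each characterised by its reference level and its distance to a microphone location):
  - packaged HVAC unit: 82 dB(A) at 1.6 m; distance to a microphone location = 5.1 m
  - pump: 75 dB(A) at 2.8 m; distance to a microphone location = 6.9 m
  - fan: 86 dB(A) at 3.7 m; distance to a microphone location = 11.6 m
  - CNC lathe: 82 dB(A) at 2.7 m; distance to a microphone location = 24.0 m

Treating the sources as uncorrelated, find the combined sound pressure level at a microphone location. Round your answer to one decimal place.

Apply inverse-square spreading to bring every level to the receiver, then sum 10^(L/10).
packaged HVAC unit: 82 − 20·log₁₀(5.1/1.6) = 82 − 10.07 = 71.93 dB(A).
pump: 75 − 20·log₁₀(6.9/2.8) = 75 − 7.83 = 67.17 dB(A).
fan: 86 − 20·log₁₀(11.6/3.7) = 86 − 9.93 = 76.07 dB(A).
CNC lathe: 82 − 20·log₁₀(24.0/2.7) = 82 − 18.98 = 63.02 dB(A).
Σ 10^(L/10) = 6.332e+07 → L_total = 10·log₁₀(6.332e+07) = 78.02 dB(A).

78.0 dB(A)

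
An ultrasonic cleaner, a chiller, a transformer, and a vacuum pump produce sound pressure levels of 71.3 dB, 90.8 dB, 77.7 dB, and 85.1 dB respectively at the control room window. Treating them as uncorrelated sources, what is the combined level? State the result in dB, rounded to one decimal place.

Incoherent sources combine by intensity addition: L_total = 10·log₁₀(Σ 10^(L_i/10)).
Σ 10^(L/10) = 10^(71.3/10) + 10^(90.8/10) + 10^(77.7/10) + 10^(85.1/10) = 1.598e+09.
L_total = 10·log₁₀(1.598e+09) = 92.04 dB.

92.0 dB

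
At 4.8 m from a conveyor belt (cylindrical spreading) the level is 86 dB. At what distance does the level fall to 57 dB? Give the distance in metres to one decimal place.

For a line source L₁ − L₂ = 10·log₁₀(r₂/r₁), so r₂ = r₁·10^((L₁−L₂)/10).
r₂ = 4.8·10^((86−57)/10) = 4.8·10^(29.0/10) = 3812.78 m.

3812.8 m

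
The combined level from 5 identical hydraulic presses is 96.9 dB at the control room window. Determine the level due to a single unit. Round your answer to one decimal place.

89.9 dB

For N identical incoherent sources L_total = L₁ + 10·log₁₀ N, so L₁ = 96.9 − 10·log₁₀(5) = 96.9 − 6.990.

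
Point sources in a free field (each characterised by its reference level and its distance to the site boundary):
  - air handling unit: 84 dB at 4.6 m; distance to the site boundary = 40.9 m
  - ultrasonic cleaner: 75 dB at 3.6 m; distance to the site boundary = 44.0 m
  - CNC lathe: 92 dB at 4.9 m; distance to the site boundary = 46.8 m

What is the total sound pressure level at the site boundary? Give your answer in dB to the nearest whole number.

Propagate each source to the receiver with L = L_ref − 20·log₁₀(r/r_ref), then add intensities.
air handling unit: 84 − 20·log₁₀(40.9/4.6) = 84 − 18.98 = 65.02 dB.
ultrasonic cleaner: 75 − 20·log₁₀(44.0/3.6) = 75 − 21.74 = 53.26 dB.
CNC lathe: 92 − 20·log₁₀(46.8/4.9) = 92 − 19.60 = 72.40 dB.
Σ 10^(L/10) = 2.076e+07 → L_total = 10·log₁₀(2.076e+07) = 73.17 dB.

73 dB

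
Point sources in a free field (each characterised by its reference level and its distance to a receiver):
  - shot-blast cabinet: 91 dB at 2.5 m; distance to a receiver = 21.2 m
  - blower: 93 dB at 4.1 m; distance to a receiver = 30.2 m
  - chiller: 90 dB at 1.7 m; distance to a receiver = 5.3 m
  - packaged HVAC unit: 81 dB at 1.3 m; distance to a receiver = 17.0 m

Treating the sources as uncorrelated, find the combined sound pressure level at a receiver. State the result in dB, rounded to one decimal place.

Propagate each source to the receiver with L = L_ref − 20·log₁₀(r/r_ref), then add intensities.
shot-blast cabinet: 91 − 20·log₁₀(21.2/2.5) = 91 − 18.57 = 72.43 dB.
blower: 93 − 20·log₁₀(30.2/4.1) = 93 − 17.34 = 75.66 dB.
chiller: 90 − 20·log₁₀(5.3/1.7) = 90 − 9.88 = 80.12 dB.
packaged HVAC unit: 81 − 20·log₁₀(17.0/1.3) = 81 − 22.33 = 58.67 dB.
Σ 10^(L/10) = 1.579e+08 → L_total = 10·log₁₀(1.579e+08) = 81.98 dB.

82.0 dB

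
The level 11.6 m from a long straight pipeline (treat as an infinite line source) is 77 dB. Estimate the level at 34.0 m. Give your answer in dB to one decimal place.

Line-source attenuation: ΔL = 10·log₁₀(r₂/r₁) = 10·log₁₀(34.0/11.6) = 4.670 dB.
L₂ = 77 − 10·log₁₀(34.0/11.6) = 77 − 4.670 = 72.33 dB.

72.3 dB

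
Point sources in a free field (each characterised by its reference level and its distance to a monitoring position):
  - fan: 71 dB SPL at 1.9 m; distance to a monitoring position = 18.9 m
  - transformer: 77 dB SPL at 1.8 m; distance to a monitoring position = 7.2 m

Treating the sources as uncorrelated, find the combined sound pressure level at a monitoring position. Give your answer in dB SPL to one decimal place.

First find each source's level at the receiver (point-source: −20·log₁₀(r/r_ref)), then combine on an intensity basis.
fan: 71 − 20·log₁₀(18.9/1.9) = 71 − 19.95 = 51.05 dB SPL.
transformer: 77 − 20·log₁₀(7.2/1.8) = 77 − 12.04 = 64.96 dB SPL.
Σ 10^(L/10) = 3.260e+06 → L_total = 10·log₁₀(3.260e+06) = 65.13 dB SPL.

65.1 dB SPL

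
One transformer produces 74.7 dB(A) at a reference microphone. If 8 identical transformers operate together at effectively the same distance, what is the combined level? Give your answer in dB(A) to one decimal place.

N identical incoherent sources raise the level by 10·log₁₀ N.
L_total = 74.7 + 10·log₁₀(8) = 74.7 + 9.031 = 83.73 dB(A).

83.7 dB(A)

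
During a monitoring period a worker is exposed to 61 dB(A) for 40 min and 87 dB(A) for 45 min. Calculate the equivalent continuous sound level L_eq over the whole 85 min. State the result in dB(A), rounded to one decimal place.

Weight each interval's intensity by its duration and average over T = 85 min:
Σ tᵢ·10^(Lᵢ/10) = 40·10^(61/10) + 45·10^(87/10) = 2.260e+10.
L_eq = 10·log₁₀(2.260e+10/85) = 84.25 dB(A).

84.2 dB(A)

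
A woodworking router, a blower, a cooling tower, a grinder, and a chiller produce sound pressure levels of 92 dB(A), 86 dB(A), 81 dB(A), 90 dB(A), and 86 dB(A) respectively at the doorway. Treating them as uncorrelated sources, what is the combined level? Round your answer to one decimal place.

For uncorrelated sources the intensities add, so convert each level to linear form, sum, and take 10·log₁₀ of the total.
Σ 10^(L/10) = 10^(92/10) + 10^(86/10) + 10^(81/10) + 10^(90/10) + 10^(86/10) = 3.507e+09.
L_total = 10·log₁₀(3.507e+09) = 95.45 dB(A).

95.4 dB(A)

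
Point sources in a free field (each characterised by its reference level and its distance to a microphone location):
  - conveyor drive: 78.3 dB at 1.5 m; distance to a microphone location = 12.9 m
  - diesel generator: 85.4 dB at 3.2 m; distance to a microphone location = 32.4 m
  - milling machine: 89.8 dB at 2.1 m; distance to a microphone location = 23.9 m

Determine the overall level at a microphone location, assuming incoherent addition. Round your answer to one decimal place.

First find each source's level at the receiver (point-source: −20·log₁₀(r/r_ref)), then combine on an intensity basis.
conveyor drive: 78.3 − 20·log₁₀(12.9/1.5) = 78.3 − 18.69 = 59.61 dB.
diesel generator: 85.4 − 20·log₁₀(32.4/3.2) = 85.4 − 20.11 = 65.29 dB.
milling machine: 89.8 − 20·log₁₀(23.9/2.1) = 89.8 − 21.12 = 68.68 dB.
Σ 10^(L/10) = 1.167e+07 → L_total = 10·log₁₀(1.167e+07) = 70.67 dB.

70.7 dB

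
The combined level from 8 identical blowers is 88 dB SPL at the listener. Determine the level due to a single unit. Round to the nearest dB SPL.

Dividing the total intensity by 8 lowers the level by 10·log₁₀ 8 = 9.031 dB: L₁ = 88 − 9.031.

79 dB SPL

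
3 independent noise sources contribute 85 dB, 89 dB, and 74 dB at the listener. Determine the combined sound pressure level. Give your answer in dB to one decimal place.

90.6 dB

Incoherent sources combine by intensity addition: L_total = 10·log₁₀(Σ 10^(L_i/10)).
Σ 10^(L/10) = 10^(85/10) + 10^(89/10) + 10^(74/10) = 1.136e+09.
L_total = 10·log₁₀(1.136e+09) = 90.55 dB.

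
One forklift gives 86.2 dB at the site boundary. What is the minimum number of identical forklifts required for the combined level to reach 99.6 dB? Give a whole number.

22

Need L₁ + 10·log₁₀ N ≥ 99.6, i.e. log₁₀ N ≥ 1.34.
N ≥ 10^(13.4/10) = 21.878, so N = 22.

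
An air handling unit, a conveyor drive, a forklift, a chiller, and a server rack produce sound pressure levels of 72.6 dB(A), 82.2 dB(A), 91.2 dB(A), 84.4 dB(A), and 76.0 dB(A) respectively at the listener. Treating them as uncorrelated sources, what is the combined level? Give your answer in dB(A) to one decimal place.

92.6 dB(A)

Incoherent sources combine by intensity addition: L_total = 10·log₁₀(Σ 10^(L_i/10)).
Σ 10^(L/10) = 10^(72.6/10) + 10^(82.2/10) + 10^(91.2/10) + 10^(84.4/10) + 10^(76.0/10) = 1.818e+09.
L_total = 10·log₁₀(1.818e+09) = 92.60 dB(A).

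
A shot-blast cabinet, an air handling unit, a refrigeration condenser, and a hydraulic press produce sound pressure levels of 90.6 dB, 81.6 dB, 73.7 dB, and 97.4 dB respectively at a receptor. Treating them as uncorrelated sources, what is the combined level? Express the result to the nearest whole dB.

98 dB

For uncorrelated sources the intensities add, so convert each level to linear form, sum, and take 10·log₁₀ of the total.
Σ 10^(L/10) = 10^(90.6/10) + 10^(81.6/10) + 10^(73.7/10) + 10^(97.4/10) = 6.812e+09.
L_total = 10·log₁₀(6.812e+09) = 98.33 dB.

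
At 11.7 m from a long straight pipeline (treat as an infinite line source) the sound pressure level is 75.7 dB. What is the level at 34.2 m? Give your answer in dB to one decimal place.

Line-source attenuation: ΔL = 10·log₁₀(r₂/r₁) = 10·log₁₀(34.2/11.7) = 4.658 dB.
L₂ = 75.7 − 10·log₁₀(34.2/11.7) = 75.7 − 4.658 = 71.04 dB.

71.0 dB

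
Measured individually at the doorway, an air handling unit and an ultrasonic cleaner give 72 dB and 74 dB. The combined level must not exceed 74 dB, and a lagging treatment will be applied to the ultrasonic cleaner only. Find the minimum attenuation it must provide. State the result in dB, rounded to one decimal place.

The untreated sources together contribute 10^(72/10) = 1.585e+07, i.e. 72.00 dB.
To meet 74 dB overall, the treated ultrasonic cleaner may contribute at most 10^(74/10) − 1.585e+07 = 9.270e+06, i.e. 69.67 dB.
Required insertion loss = 74 − 69.67 = 4.33 dB.

4.3 dB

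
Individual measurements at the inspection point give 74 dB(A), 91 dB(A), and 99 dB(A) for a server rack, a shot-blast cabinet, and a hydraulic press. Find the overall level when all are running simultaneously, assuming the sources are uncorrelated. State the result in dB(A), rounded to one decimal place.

For uncorrelated sources the intensities add, so convert each level to linear form, sum, and take 10·log₁₀ of the total.
Σ 10^(L/10) = 10^(74/10) + 10^(91/10) + 10^(99/10) = 9.227e+09.
L_total = 10·log₁₀(9.227e+09) = 99.65 dB(A).

99.7 dB(A)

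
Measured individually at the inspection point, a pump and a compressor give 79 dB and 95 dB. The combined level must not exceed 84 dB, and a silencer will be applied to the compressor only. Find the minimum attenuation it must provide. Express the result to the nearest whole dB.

13 dB

The untreated sources together contribute 10^(79/10) = 7.943e+07, i.e. 79.00 dB.
The limit corresponds to 10^(84/10) = 2.512e+08; subtracting the fixed part leaves 1.718e+08 for the compressor, i.e. 82.35 dB.
So the compressor must be reduced from 95 to 82.35 dB: IL = 12.65 dB.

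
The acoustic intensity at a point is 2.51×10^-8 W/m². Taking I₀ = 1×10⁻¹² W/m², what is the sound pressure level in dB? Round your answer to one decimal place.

44.0 dB

I/I₀ = 2.51×10^-8/10⁻¹² = 2.51×10^4, and L = 10·log₁₀(I/I₀).
L = 10·(0.3997 + 4) = 44.00 dB.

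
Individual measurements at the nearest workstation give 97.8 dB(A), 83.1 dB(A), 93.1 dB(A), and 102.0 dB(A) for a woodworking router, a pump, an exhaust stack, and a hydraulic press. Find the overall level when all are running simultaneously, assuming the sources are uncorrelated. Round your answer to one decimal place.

Incoherent sources combine by intensity addition: L_total = 10·log₁₀(Σ 10^(L_i/10)).
Σ 10^(L/10) = 10^(97.8/10) + 10^(83.1/10) + 10^(93.1/10) + 10^(102.0/10) = 2.412e+10.
L_total = 10·log₁₀(2.412e+10) = 103.82 dB(A).

103.8 dB(A)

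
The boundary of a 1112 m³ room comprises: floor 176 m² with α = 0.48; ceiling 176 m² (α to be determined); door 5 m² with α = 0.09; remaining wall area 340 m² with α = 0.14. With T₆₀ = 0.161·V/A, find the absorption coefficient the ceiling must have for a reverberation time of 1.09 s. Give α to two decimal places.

A = 0.161·V/T₆₀ = 0.161·1112/1.09 = 164.25 m² sabins.
Absorption from the other surfaces = 176·0.48 + 5·0.09 + 340·0.14 = 132.53 m², so the ceiling must supply 31.72 m² over 176 m².
α = 31.72/176 = 0.180.

0.18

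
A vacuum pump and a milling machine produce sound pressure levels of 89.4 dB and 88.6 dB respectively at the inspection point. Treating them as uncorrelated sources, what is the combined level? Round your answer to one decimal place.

92.0 dB

Incoherent sources combine by intensity addition: L_total = 10·log₁₀(Σ 10^(L_i/10)).
Σ 10^(L/10) = 10^(89.4/10) + 10^(88.6/10) = 1.595e+09.
L_total = 10·log₁₀(1.595e+09) = 92.03 dB.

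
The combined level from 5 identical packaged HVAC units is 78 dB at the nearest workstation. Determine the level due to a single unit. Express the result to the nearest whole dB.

71 dB

Dividing the total intensity by 5 lowers the level by 10·log₁₀ 5 = 6.990 dB: L₁ = 78 − 6.990.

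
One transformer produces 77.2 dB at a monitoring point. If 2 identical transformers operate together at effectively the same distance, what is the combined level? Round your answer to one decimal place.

80.2 dB

With 2 equal, uncorrelated contributions the intensity is 2× that of one unit, giving a rise of 10·log₁₀ 2.
L_total = 77.2 + 10·log₁₀(2) = 77.2 + 3.010 = 80.21 dB.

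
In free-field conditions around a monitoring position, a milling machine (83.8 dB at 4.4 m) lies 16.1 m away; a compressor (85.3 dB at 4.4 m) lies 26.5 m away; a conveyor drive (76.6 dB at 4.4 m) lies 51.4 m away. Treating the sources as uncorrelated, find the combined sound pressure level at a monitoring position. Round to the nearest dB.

First find each source's level at the receiver (point-source: −20·log₁₀(r/r_ref)), then combine on an intensity basis.
milling machine: 83.8 − 20·log₁₀(16.1/4.4) = 83.8 − 11.27 = 72.53 dB.
compressor: 85.3 − 20·log₁₀(26.5/4.4) = 85.3 − 15.60 = 69.70 dB.
conveyor drive: 76.6 − 20·log₁₀(51.4/4.4) = 76.6 − 21.35 = 55.25 dB.
Σ 10^(L/10) = 2.759e+07 → L_total = 10·log₁₀(2.759e+07) = 74.41 dB.

74 dB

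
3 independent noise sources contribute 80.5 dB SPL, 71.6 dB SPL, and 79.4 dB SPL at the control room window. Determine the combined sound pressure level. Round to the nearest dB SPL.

For uncorrelated sources the intensities add, so convert each level to linear form, sum, and take 10·log₁₀ of the total.
Σ 10^(L/10) = 10^(80.5/10) + 10^(71.6/10) + 10^(79.4/10) = 2.138e+08.
L_total = 10·log₁₀(2.138e+08) = 83.30 dB SPL.

83 dB SPL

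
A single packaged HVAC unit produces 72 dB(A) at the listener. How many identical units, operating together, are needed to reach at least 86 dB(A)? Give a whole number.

26

The shortfall is 86 − 72 = 14.0 dB, and N units add 10·log₁₀ N, so need 10·log₁₀ N ≥ 14.0.
N ≥ 10^(14.0/10) = 25.119, so N = 26.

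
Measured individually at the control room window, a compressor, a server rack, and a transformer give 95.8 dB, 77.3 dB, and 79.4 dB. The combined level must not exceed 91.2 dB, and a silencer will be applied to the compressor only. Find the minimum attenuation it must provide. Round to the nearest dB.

5 dB

Everything except the compressor sums to 10^(77.3/10) + 10^(79.4/10) = 1.408e+08 in linear terms, 81.49 dB.
To meet 91.2 dB overall, the treated compressor may contribute at most 10^(91.2/10) − 1.408e+08 = 1.177e+09, i.e. 90.71 dB.
So the compressor must be reduced from 95.8 to 90.71 dB: IL = 5.09 dB.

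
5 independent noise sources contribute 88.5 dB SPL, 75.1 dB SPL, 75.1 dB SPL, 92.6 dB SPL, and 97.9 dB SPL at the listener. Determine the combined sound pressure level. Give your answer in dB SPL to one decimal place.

For uncorrelated sources the intensities add, so convert each level to linear form, sum, and take 10·log₁₀ of the total.
Σ 10^(L/10) = 10^(88.5/10) + 10^(75.1/10) + 10^(75.1/10) + 10^(92.6/10) + 10^(97.9/10) = 8.758e+09.
L_total = 10·log₁₀(8.758e+09) = 99.42 dB SPL.

99.4 dB SPL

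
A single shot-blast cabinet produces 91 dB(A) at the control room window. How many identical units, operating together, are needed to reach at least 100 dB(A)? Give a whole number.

8

Need L₁ + 10·log₁₀ N ≥ 100, i.e. log₁₀ N ≥ 0.90.
N ≥ 10^(9.0/10) = 7.943, so N = 8.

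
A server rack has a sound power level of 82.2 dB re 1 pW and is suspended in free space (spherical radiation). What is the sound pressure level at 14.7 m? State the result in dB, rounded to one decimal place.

47.9 dB

The power spreads over a sphere of area 4π·r², so L_p = L_w − 10·log₁₀(4π·r²).
4π·r² = 2715 m², 10·log₁₀ of that is 34.338 dB.
L_p = 82.2 − 34.338 = 47.86 dB.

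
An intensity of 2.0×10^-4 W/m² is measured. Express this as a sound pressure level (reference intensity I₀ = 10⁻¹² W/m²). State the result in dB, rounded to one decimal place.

Dividing by I₀ shifts the exponent by 12: I/I₀ = 2.0×10^8.
L = 10·(0.3010 + 8) = 83.01 dB.

83.0 dB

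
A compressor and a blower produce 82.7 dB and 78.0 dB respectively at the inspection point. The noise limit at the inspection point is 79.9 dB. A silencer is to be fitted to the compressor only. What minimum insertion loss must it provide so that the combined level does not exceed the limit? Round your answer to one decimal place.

7.3 dB

Fixed contribution from the other source: Σ 10^(L/10) = 10^(78.0/10) = 6.310e+07 (78.00 dB).
The limit corresponds to 10^(79.9/10) = 9.772e+07; subtracting the fixed part leaves 3.463e+07 for the compressor, i.e. 75.39 dB.
So the compressor must be reduced from 82.7 to 75.39 dB: IL = 7.31 dB.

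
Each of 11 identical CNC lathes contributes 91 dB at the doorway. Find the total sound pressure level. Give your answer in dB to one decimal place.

101.4 dB

With 11 equal, uncorrelated contributions the intensity is 11× that of one unit, giving a rise of 10·log₁₀ 11.
L_total = 91 + 10·log₁₀(11) = 91 + 10.414 = 101.41 dB.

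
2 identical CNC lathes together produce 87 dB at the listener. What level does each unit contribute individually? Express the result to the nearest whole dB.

For N identical incoherent sources L_total = L₁ + 10·log₁₀ N, so L₁ = 87 − 10·log₁₀(2) = 87 − 3.010.

84 dB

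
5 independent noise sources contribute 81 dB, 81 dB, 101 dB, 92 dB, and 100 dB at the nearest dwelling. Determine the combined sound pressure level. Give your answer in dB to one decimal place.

103.9 dB

For uncorrelated sources the intensities add, so convert each level to linear form, sum, and take 10·log₁₀ of the total.
Σ 10^(L/10) = 10^(81/10) + 10^(81/10) + 10^(101/10) + 10^(92/10) + 10^(100/10) = 2.443e+10.
L_total = 10·log₁₀(2.443e+10) = 103.88 dB.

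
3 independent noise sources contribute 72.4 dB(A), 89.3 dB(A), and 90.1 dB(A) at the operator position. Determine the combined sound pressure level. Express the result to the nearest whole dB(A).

Incoherent sources combine by intensity addition: L_total = 10·log₁₀(Σ 10^(L_i/10)).
Σ 10^(L/10) = 10^(72.4/10) + 10^(89.3/10) + 10^(90.1/10) = 1.892e+09.
L_total = 10·log₁₀(1.892e+09) = 92.77 dB(A).

93 dB(A)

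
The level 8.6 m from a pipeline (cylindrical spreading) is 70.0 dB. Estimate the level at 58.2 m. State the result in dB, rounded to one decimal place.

For a line source, L₂ = L₁ − 10·log₁₀(r₂/r₁).
L₂ = 70.0 − 10·log₁₀(58.2/8.6) = 70.0 − 8.304 = 61.70 dB.

61.7 dB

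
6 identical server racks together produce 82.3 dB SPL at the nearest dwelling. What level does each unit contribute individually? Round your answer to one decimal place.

74.5 dB SPL

For N identical incoherent sources L_total = L₁ + 10·log₁₀ N, so L₁ = 82.3 − 10·log₁₀(6) = 82.3 − 7.782.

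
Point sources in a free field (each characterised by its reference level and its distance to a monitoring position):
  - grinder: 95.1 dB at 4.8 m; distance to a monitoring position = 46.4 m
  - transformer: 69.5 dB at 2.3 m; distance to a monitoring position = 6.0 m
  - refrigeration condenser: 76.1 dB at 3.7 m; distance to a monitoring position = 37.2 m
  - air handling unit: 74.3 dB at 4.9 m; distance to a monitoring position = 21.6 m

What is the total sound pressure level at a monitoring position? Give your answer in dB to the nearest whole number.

76 dB

Apply inverse-square spreading to bring every level to the receiver, then sum 10^(L/10).
grinder: 95.1 − 20·log₁₀(46.4/4.8) = 95.1 − 19.71 = 75.39 dB.
transformer: 69.5 − 20·log₁₀(6.0/2.3) = 69.5 − 8.33 = 61.17 dB.
refrigeration condenser: 76.1 − 20·log₁₀(37.2/3.7) = 76.1 − 20.05 = 56.05 dB.
air handling unit: 74.3 − 20·log₁₀(21.6/4.9) = 74.3 − 12.89 = 61.41 dB.
Σ 10^(L/10) = 3.773e+07 → L_total = 10·log₁₀(3.773e+07) = 75.77 dB.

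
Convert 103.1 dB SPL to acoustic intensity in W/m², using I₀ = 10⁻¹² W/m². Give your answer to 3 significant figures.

0.0204 W/m²

I/I₀ = 10^(103.1/10) = 2.042e+10, so I = 2.042e+10 × 10⁻¹² W/m².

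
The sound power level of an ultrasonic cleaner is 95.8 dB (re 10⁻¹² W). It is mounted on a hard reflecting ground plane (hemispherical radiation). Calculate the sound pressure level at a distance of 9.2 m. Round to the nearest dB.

Free-field hemispherical radiation: L_p = L_w − 10·log₁₀(2π·r²), r = 9.2 m.
2π·r² = 531.8 m², 10·log₁₀ of that is 27.258 dB.
L_p = 95.8 − 27.258 = 68.54 dB.

69 dB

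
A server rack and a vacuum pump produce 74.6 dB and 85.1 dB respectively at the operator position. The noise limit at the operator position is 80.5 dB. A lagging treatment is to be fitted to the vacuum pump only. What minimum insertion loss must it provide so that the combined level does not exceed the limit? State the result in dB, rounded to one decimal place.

5.9 dB

The untreated sources together contribute 10^(74.6/10) = 2.884e+07, i.e. 74.60 dB.
The limit corresponds to 10^(80.5/10) = 1.122e+08; subtracting the fixed part leaves 8.336e+07 for the vacuum pump, i.e. 79.21 dB.
So the vacuum pump must be reduced from 85.1 to 79.21 dB: IL = 5.89 dB.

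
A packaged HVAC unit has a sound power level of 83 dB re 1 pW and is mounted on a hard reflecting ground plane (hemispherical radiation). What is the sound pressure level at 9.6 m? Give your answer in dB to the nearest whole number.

The power spreads over a hemisphere of area 2π·r², so L_p = L_w − 10·log₁₀(2π·r²).
2π·r² = 579.1 m², 10·log₁₀ of that is 27.627 dB.
L_p = 83 − 27.627 = 55.37 dB.

55 dB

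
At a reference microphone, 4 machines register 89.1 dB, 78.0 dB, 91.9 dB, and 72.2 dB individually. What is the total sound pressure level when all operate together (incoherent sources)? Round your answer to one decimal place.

93.9 dB

Incoherent sources combine by intensity addition: L_total = 10·log₁₀(Σ 10^(L_i/10)).
Σ 10^(L/10) = 10^(89.1/10) + 10^(78.0/10) + 10^(91.9/10) + 10^(72.2/10) = 2.441e+09.
L_total = 10·log₁₀(2.441e+09) = 93.88 dB.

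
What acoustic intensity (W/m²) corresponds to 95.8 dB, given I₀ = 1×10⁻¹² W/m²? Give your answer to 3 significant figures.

L = 10·log₁₀(I/I₀) ⇒ I = I₀·10^(L/10) = 10⁻¹² × 10^9.58.

0.00380 W/m²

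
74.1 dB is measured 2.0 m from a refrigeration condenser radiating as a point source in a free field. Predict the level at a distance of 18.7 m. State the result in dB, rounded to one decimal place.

Point-source attenuation: ΔL = 20·log₁₀(r₂/r₁) = 20·log₁₀(18.7/2.0) = 19.416 dB.
L₂ = 74.1 − 20·log₁₀(18.7/2.0) = 74.1 − 19.416 = 54.68 dB.

54.7 dB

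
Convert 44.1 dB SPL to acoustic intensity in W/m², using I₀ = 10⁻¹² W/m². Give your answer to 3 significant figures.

I/I₀ = 10^(44.1/10) = 2.57e+04, so I = 2.57e+04 × 10⁻¹² W/m².

2.57e-08 W/m²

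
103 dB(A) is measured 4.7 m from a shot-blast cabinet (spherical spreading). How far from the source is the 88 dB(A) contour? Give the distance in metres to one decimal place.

26.4 m

The 15.0 dB drop corresponds to a distance ratio of 10^(15.0/20) for a point source.
r₂ = 4.7·10^((103−88)/20) = 4.7·10^(15.0/20) = 26.43 m.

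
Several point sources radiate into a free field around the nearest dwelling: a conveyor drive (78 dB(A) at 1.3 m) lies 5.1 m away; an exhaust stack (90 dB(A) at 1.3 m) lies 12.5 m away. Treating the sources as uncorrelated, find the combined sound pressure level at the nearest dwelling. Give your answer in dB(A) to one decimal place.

First find each source's level at the receiver (point-source: −20·log₁₀(r/r_ref)), then combine on an intensity basis.
conveyor drive: 78 − 20·log₁₀(5.1/1.3) = 78 − 11.87 = 66.13 dB(A).
exhaust stack: 90 − 20·log₁₀(12.5/1.3) = 90 − 19.66 = 70.34 dB(A).
Σ 10^(L/10) = 1.492e+07 → L_total = 10·log₁₀(1.492e+07) = 71.74 dB(A).

71.7 dB(A)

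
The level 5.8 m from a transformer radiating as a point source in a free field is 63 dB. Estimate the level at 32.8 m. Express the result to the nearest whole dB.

Point-source attenuation: ΔL = 20·log₁₀(r₂/r₁) = 20·log₁₀(32.8/5.8) = 15.049 dB.
L₂ = 63 − 20·log₁₀(32.8/5.8) = 63 − 15.049 = 47.95 dB.

48 dB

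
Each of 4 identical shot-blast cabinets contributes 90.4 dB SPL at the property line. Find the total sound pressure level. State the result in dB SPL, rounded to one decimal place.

96.4 dB SPL

L_total = L₁ + 10·log₁₀ N for N identical incoherent sources.
L_total = 90.4 + 10·log₁₀(4) = 90.4 + 6.021 = 96.42 dB SPL.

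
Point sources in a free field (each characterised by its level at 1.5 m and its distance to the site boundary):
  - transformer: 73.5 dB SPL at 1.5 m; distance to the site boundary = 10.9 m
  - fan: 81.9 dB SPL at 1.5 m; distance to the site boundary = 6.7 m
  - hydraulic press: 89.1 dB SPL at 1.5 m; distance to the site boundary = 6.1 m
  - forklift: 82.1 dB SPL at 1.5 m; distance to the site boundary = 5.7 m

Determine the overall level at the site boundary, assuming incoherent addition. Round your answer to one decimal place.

Apply inverse-square spreading to bring every level to the receiver, then sum 10^(L/10).
transformer: 73.5 − 20·log₁₀(10.9/1.5) = 73.5 − 17.23 = 56.27 dB SPL.
fan: 81.9 − 20·log₁₀(6.7/1.5) = 81.9 − 13.00 = 68.90 dB SPL.
hydraulic press: 89.1 − 20·log₁₀(6.1/1.5) = 89.1 − 12.18 = 76.92 dB SPL.
forklift: 82.1 − 20·log₁₀(5.7/1.5) = 82.1 − 11.60 = 70.50 dB SPL.
Σ 10^(L/10) = 6.857e+07 → L_total = 10·log₁₀(6.857e+07) = 78.36 dB SPL.

78.4 dB SPL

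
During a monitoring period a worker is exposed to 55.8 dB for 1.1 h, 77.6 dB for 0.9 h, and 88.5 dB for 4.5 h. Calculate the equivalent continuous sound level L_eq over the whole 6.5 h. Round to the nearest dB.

87 dB

Weight each interval's intensity by its duration and average over T = 6.5 h:
Σ tᵢ·10^(Lᵢ/10) = 1.1·10^(55.8/10) + 0.9·10^(77.6/10) + 4.5·10^(88.5/10) = 3.238e+09.
L_eq = 10·log₁₀(3.238e+09/6.5) = 86.97 dB.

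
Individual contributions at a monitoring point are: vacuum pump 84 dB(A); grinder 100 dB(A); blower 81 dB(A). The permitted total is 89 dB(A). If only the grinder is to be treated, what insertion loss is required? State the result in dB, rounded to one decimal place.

The untreated sources together contribute 10^(84/10) + 10^(81/10) = 3.771e+08, i.e. 85.76 dB(A).
To meet 89 dB(A) overall, the treated grinder may contribute at most 10^(89/10) − 3.771e+08 = 4.172e+08, i.e. 86.20 dB(A).
Required insertion loss = 100 − 86.20 = 13.80 dB.

13.8 dB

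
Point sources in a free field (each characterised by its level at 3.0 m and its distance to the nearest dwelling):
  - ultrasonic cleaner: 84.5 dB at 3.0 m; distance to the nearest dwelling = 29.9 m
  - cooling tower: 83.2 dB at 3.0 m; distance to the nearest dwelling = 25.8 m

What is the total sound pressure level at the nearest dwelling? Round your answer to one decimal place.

Apply inverse-square spreading to bring every level to the receiver, then sum 10^(L/10).
ultrasonic cleaner: 84.5 − 20·log₁₀(29.9/3.0) = 84.5 − 19.97 = 64.53 dB.
cooling tower: 83.2 − 20·log₁₀(25.8/3.0) = 83.2 − 18.69 = 64.51 dB.
Σ 10^(L/10) = 5.662e+06 → L_total = 10·log₁₀(5.662e+06) = 67.53 dB.

67.5 dB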